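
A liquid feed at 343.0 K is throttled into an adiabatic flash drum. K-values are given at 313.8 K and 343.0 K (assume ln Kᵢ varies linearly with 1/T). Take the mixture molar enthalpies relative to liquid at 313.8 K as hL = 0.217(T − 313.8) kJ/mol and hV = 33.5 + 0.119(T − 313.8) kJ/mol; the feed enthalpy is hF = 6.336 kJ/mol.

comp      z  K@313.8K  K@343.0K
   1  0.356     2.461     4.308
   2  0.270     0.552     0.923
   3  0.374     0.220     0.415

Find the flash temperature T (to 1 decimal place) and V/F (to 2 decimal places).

T = 316.7 K, V/F = 0.17

Adiabatic flash: solve Rachford–Rice at each trial T, then check hF = ψ·hV(T) + (1−ψ)·hL(T).
  T = 313.8 K: K = (2.461, 0.552, 0.220), RR gives ψ = 0.112, H_out = 3.751 kJ/mol
  T = 343.0 K: K = (4.308, 0.923, 0.415), RR gives ψ = 0.649, H_out = 26.206 kJ/mol
  T = 328.4 K: K = (3.297, 0.722, 0.306), RR gives ψ = 0.381, H_out = 15.371 kJ/mol
  T = 321.1 K: K = (2.858, 0.633, 0.261), RR gives ψ = 0.254, H_out = 9.901 kJ/mol
  T = 317.5 K: K = (2.657, 0.592, 0.240), RR gives ψ = 0.187, H_out = 6.993 kJ/mol
  T = 315.6 K: K = (2.555, 0.571, 0.230), RR gives ψ = 0.149, H_out = 5.367 kJ/mol
Linear interpolation between T = 315.6 (H_out = 5.367) and T = 317.5 (H_out = 6.993) on hF = 6.336 gives T ≈ 316.7 K, at which ψ = 0.17.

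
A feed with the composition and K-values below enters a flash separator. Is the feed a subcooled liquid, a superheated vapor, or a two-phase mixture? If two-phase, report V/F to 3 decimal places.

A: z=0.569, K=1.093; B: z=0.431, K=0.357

ΣzᵢKᵢ = 0.776; Σzᵢ/Kᵢ = 1.728.
Since ΣzᵢKᵢ < 1 the mixture is below its bubble point — single liquid phase.

subcooled liquid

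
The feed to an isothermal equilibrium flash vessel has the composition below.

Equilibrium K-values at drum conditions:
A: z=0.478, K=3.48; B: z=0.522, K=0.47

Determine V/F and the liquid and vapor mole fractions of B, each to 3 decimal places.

Binary case is linear: z₁(K₁−1)(1+V/F(K₂−1)) + z₂(K₂−1)(1+V/F(K₁−1)) = 0
⇒ V/F = [z₁(K₁−1)+z₂(K₂−1)] / [−(K₁−1)(K₂−1)] = 0.9088/1.3144 = 0.691
Compositions from xᵢ = zᵢ/(1+V/F(Kᵢ−1)), yᵢ = Kᵢxᵢ:
  A: x = 0.176, y = 0.613
  B: x = 0.824, y = 0.387

V/F = 0.691, x_B = 0.824, y_B = 0.387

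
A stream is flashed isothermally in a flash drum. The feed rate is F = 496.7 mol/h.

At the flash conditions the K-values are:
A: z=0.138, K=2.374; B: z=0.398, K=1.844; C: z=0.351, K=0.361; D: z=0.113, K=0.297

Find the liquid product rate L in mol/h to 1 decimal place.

L = 328.4 mol/h

Let ψ = V/F and solve Σ zᵢ(Kᵢ−1)/(1+ψ(Kᵢ−1)) = 0.
Feasibility: ΣzᵢKᵢ = 1.222, Σzᵢ/Kᵢ = 1.627 — both > 1, two phases present.
Newton–Raphson from ψ = 0.5:
  ψ = 0.500: g = -0.1035, g' = -0.674 → ψ = 0.346
  ψ = 0.346: g = -0.0047, g' = -0.623 → ψ = 0.339
Converged at ψ = 0.339.
Then V = ψ·F = 0.3389·496.7 = 168.3 mol/h and L = F − V = 328.4 mol/h.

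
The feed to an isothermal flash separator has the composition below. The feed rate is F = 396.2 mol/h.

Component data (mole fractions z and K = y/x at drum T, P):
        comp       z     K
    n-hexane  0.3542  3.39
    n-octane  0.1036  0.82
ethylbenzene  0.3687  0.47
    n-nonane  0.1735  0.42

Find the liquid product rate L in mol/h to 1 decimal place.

Rachford–Rice: g(ψ) = Σ zᵢ(Kᵢ−1)/(1+ψ(Kᵢ−1)) = 0.
Check two-phase: ΣzᵢKᵢ = 1.5318 > 1 and Σzᵢ/Kᵢ = 1.4284 > 1, so g(0) = 0.5318 > 0 and g(1) = -0.4284 < 0.
Newton iteration, ψ⁰ = 0.5:
  ψ = 0.5000: g = -0.04242, g' = -0.7315 → ψ = 0.4420
  ψ = 0.4420: g = 0.00089, g' = -0.7646 → ψ = 0.4432
Converged at ψ = 0.4432.
Then V = ψ·F = 0.4432·396.2 = 175.6 mol/h and L = F − V = 220.6 mol/h.

L = 220.6 mol/h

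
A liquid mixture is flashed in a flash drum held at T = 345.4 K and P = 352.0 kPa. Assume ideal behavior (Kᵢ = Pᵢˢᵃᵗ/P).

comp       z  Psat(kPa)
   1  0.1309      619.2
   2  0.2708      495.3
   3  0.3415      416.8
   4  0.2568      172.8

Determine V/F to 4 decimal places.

V/F = 0.7141

Raoult's law: Kᵢ = Pᵢˢᵃᵗ/P = Pᵢˢᵃᵗ/352.0.
  K_1 = 619.2/352.0 = 1.759091, K_2 = 495.3/352.0 = 1.407102, K_3 = 416.8/352.0 = 1.184091, K_4 = 172.8/352.0 = 0.490909
Material balance + equilibrium reduce to Σ zᵢ(Kᵢ−1)/(1+V/F(Kᵢ−1)) = 0.
Feasibility: ΣzᵢKᵢ = 1.1417, Σzᵢ/Kᵢ = 1.0784 — both > 1, two phases present.
Newton iteration, V/F⁰ = 0.36:
  V/F = 0.3600: g = 0.07308, g' = -0.1906 → V/F = 0.7434
  V/F = 0.7434: g = -0.00688, g' = -0.2385 → V/F = 0.7145
  V/F = 0.7145: g = -0.00009, g' = -0.2321 → V/F = 0.7141
Converged at V/F = 0.7141.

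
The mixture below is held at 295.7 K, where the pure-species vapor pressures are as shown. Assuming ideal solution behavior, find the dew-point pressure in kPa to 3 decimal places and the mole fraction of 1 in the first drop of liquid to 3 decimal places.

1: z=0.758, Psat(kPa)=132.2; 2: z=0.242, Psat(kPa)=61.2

Pdew = 103.221 kPa, x_1 = 0.592

At the dew point ψ → 1, so Σzᵢ/Kᵢ = 1 with Kᵢ = Pᵢˢᵃᵗ/P ⇒ 1/P = Σzᵢ/Pᵢˢᵃᵗ.
1/P = 0.758/132.2 + 0.242/61.2 = 0.009688 ⇒ P = 103.221 kPa
xᵢ = zᵢP/Pᵢˢᵃᵗ ⇒ x_1 = 0.758·103.221/132.2 = 0.592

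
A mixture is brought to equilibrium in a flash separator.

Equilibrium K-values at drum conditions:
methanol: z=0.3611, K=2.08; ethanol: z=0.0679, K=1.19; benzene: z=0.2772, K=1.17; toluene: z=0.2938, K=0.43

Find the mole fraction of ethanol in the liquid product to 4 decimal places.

x_ethanol = 0.0600

Material balance + equilibrium reduce to Σ zᵢ(Kᵢ−1)/(1+ψ(Kᵢ−1)) = 0.
Feasibility: ΣzᵢKᵢ = 1.2825, Σzᵢ/Kᵢ = 1.1508 — both > 1, two phases present.
Newton–Raphson from ψ = 0.66:
  ψ = 0.6600: g = 0.01306, g' = -0.3973 → ψ = 0.6929
  ψ = 0.6929: g = -0.00015, g' = -0.4069 → ψ = 0.6925
Converged at ψ = 0.6925.
Compositions from xᵢ = zᵢ/(1+ψ(Kᵢ−1)), yᵢ = Kᵢxᵢ:
  methanol: x = 0.2066, y = 0.4297
  ethanol: x = 0.0600, y = 0.0714
  benzene: x = 0.2480, y = 0.2902
  toluene: x = 0.4854, y = 0.2087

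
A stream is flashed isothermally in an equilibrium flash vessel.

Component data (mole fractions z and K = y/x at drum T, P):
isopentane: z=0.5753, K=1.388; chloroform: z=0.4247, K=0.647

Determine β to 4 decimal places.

β = 0.5352

Binary case is linear: z₁(K₁−1)(1+β(K₂−1)) + z₂(K₂−1)(1+β(K₁−1)) = 0
⇒ β = [z₁(K₁−1)+z₂(K₂−1)] / [−(K₁−1)(K₂−1)] = 0.07330/0.13696 = 0.5352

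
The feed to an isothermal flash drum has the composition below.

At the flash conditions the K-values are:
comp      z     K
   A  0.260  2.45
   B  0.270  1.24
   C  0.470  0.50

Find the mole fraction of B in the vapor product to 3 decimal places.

Newton–Raphson from ψ = 0.5:
  ψ = 0.500: g = -0.0369, g' = -0.405 → ψ = 0.409
  ψ = 0.409: g = 0.0003, g' = -0.414 → ψ = 0.410
Converged at ψ = 0.410.
Compositions from xᵢ = zᵢ/(1+ψ(Kᵢ−1)), yᵢ = Kᵢxᵢ:
  A: x = 0.163, y = 0.400
  B: x = 0.246, y = 0.305
  C: x = 0.591, y = 0.296

y_B = 0.305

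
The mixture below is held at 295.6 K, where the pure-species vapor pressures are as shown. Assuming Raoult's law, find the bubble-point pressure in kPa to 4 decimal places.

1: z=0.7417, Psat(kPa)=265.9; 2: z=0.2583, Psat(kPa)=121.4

Pbub = 228.5756 kPa

At the bubble point ψ → 0, so ΣzᵢKᵢ = 1 with Kᵢ = Pᵢˢᵃᵗ/P ⇒ P = ΣzᵢPᵢˢᵃᵗ.
P = 0.7417·265.9 + 0.2583·121.4 = 228.5756 kPa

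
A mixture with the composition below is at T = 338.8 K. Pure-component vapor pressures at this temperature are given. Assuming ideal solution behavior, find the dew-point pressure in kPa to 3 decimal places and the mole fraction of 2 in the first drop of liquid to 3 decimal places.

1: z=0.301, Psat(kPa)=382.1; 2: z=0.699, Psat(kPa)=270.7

At the dew point ψ → 1, so Σzᵢ/Kᵢ = 1 with Kᵢ = Pᵢˢᵃᵗ/P ⇒ 1/P = Σzᵢ/Pᵢˢᵃᵗ.
1/P = 0.301/382.1 + 0.699/270.7 = 0.003370 ⇒ P = 296.741 kPa
xᵢ = zᵢP/Pᵢˢᵃᵗ ⇒ x_2 = 0.699·296.741/270.7 = 0.766

Pdew = 296.741 kPa, x_2 = 0.766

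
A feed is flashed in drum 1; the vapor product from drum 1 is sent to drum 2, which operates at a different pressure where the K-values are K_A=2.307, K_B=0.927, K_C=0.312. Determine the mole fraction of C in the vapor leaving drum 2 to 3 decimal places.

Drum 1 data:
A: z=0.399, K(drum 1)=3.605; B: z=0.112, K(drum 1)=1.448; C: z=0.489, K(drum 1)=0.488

Drum 1:
Iterate (Newton) starting at ψ₁ = 0.5:
  ψ₁ = 0.500: g = 0.1559, g' = -0.757 → ψ₁ = 0.706
  ψ₁ = 0.706: g = 0.0122, g' = -0.663 → ψ₁ = 0.724
Converged at ψ₁ = 0.724.
Drum-1 compositions:
  A: x = 0.138, y = 0.498
  B: x = 0.085, y = 0.122
  C: x = 0.777, y = 0.379
Drum-2 feed = drum-1 vapor: z₂ = (0.4983, 0.1224, 0.3793).
Drum 2:
Rachford–Rice: g(ψ₂) = Σ zᵢ(Kᵢ−1)/(1+ψ₂(Kᵢ−1)) = 0.
Feasibility: ΣzᵢKᵢ = 1.381, Σzᵢ/Kᵢ = 1.564 — both > 1, two phases present.
Newton–Raphson from ψ₂ = 0.5:
  ψ₂ = 0.500: g = -0.0132, g' = -0.729 → ψ₂ = 0.482
Converged at ψ₂ = 0.482.
  A: x = 0.306, y = 0.705
  B: x = 0.127, y = 0.118
  C: x = 0.567, y = 0.177

y_C (drum 2) = 0.177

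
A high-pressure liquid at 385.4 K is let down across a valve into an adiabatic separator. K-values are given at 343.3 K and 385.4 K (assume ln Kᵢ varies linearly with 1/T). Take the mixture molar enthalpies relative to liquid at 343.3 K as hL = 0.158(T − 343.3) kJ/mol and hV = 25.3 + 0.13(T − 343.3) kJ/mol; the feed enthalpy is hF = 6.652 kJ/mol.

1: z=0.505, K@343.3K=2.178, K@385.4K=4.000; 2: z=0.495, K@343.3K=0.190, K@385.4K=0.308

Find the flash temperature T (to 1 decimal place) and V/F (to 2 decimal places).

T = 346.3 K, V/F = 0.24

Adiabatic flash: solve Rachford–Rice at each trial T, then check hF = ψ·hV(T) + (1−ψ)·hL(T).
  T = 343.3 K: K = (2.178, 0.190), RR gives ψ = 0.203, H_out = 5.142 kJ/mol
  T = 385.4 K: K = (4.000, 0.308), RR gives ψ = 0.565, H_out = 20.275 kJ/mol
  T = 364.4 K: K = (3.006, 0.245), RR gives ψ = 0.423, H_out = 13.774 kJ/mol
  T = 353.9 K: K = (2.573, 0.217), RR gives ψ = 0.330, H_out = 9.931 kJ/mol
  T = 348.6 K: K = (2.370, 0.203), RR gives ψ = 0.273, H_out = 7.693 kJ/mol
  T = 346.0 K: K = (2.275, 0.197), RR gives ψ = 0.240, H_out = 6.488 kJ/mol
  T = 347.3 K: K = (2.322, 0.200), RR gives ψ = 0.257, H_out = 7.100 kJ/mol
Linear interpolation between T = 346.0 (H_out = 6.488) and T = 347.3 (H_out = 7.100) on hF = 6.652 gives T ≈ 346.3 K, at which ψ = 0.24.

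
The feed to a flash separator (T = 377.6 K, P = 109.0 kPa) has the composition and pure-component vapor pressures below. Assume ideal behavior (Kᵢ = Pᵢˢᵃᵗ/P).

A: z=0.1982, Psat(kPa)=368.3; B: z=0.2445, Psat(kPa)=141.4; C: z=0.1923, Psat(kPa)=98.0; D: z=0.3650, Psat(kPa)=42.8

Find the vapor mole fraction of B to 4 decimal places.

y_B = 0.2844

Raoult's law: Kᵢ = Pᵢˢᵃᵗ/P = Pᵢˢᵃᵗ/109.0.
  K_A = 368.3/109.0 = 3.378899, K_B = 141.4/109.0 = 1.297248, K_C = 98.0/109.0 = 0.899083, K_D = 42.8/109.0 = 0.392661
Material balance + equilibrium reduce to Σ zᵢ(Kᵢ−1)/(1+ψ(Kᵢ−1)) = 0.
Check two-phase: ΣzᵢKᵢ = 1.3031 > 1 and Σzᵢ/Kᵢ = 1.3906 > 1, so g(0) = 0.3031 > 0 and g(1) = -0.3906 < 0.
Iterate (Newton) starting at ψ = 0.5:
  ψ = 0.5000: g = -0.06017, g' = -0.5302 → ψ = 0.3865
  ψ = 0.3865: g = 0.00095, g' = -0.5538 → ψ = 0.3882
Converged at ψ = 0.3882.
Compositions from xᵢ = zᵢ/(1+ψ(Kᵢ−1)), yᵢ = Kᵢxᵢ:
  A: x = 0.1030, y = 0.3482
  B: x = 0.2192, y = 0.2844
  C: x = 0.2001, y = 0.1799
  D: x = 0.4776, y = 0.1875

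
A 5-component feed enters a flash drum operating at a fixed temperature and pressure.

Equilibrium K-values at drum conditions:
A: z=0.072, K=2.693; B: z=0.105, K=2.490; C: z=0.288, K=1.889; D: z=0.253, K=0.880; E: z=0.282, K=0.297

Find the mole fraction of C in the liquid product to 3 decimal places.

Rachford–Rice: g(ψ) = Σ zᵢ(Kᵢ−1)/(1+ψ(Kᵢ−1)) = 0.
Feasibility: ΣzᵢKᵢ = 1.306, Σzᵢ/Kᵢ = 1.458 — both > 1, two phases present.
Newton iteration, ψ⁰ = 0.63:
  ψ = 0.630: g = -0.0849, g' = -0.657 → ψ = 0.501
  ψ = 0.501: g = -0.0056, g' = -0.582 → ψ = 0.491
Converged at ψ = 0.491.
Compositions from xᵢ = zᵢ/(1+ψ(Kᵢ−1)), yᵢ = Kᵢxᵢ:
  A: x = 0.039, y = 0.106
  B: x = 0.061, y = 0.151
  C: x = 0.200, y = 0.379
  D: x = 0.269, y = 0.237
  E: x = 0.431, y = 0.128

x_C = 0.200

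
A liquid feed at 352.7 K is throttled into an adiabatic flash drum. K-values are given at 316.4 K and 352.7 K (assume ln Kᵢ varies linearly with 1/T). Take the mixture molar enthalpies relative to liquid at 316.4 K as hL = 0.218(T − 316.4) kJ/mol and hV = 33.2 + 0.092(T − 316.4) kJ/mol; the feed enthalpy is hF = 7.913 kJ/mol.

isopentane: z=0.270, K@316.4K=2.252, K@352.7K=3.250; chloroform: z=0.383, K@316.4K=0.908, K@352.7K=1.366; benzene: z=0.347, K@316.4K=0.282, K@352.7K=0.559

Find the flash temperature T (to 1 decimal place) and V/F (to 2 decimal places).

Adiabatic flash: solve Rachford–Rice at each trial T, then check hF = ψ·hV(T) + (1−ψ)·hL(T).
  T = 316.4 K: K = (2.252, 0.908, 0.282), RR gives ψ = 0.093, H_out = 3.104 kJ/mol
  T = 352.7 K: K = (3.250, 1.366, 0.559), RR gives ψ = 1.000, H_out = 36.540 kJ/mol
  T = 334.5 K: K = (2.731, 1.125, 0.404), RR gives ψ = 0.502, H_out = 19.483 kJ/mol
  T = 325.4 K: K = (2.485, 1.013, 0.339), RR gives ψ = 0.293, H_out = 11.358 kJ/mol
  T = 320.9 K: K = (2.367, 0.960, 0.310), RR gives ψ = 0.193, H_out = 7.294 kJ/mol
  T = 323.1 K: K = (2.425, 0.986, 0.324), RR gives ψ = 0.242, H_out = 9.292 kJ/mol
Linear interpolation between T = 320.9 (H_out = 7.294) and T = 323.1 (H_out = 9.292) on hF = 7.913 gives T ≈ 321.6 K, at which ψ = 0.21.

T = 321.6 K, V/F = 0.21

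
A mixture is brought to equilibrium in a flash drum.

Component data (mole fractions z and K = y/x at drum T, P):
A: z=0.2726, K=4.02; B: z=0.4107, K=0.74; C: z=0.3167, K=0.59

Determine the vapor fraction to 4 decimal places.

Material balance + equilibrium reduce to Σ zᵢ(Kᵢ−1)/(1+ψ(Kᵢ−1)) = 0.
Feasibility: ΣzᵢKᵢ = 1.5866, Σzᵢ/Kᵢ = 1.1596 — both > 1, two phases present.
Iterate (Newton) starting at ψ = 0.39:
  ψ = 0.3900: g = 0.10463, g' = -0.6340 → ψ = 0.5550
  ψ = 0.5550: g = 0.01473, g' = -0.4743 → ψ = 0.5861
  ψ = 0.5861: g = 0.00031, g' = -0.4549 → ψ = 0.5868
Converged at ψ = 0.5868.

ψ = 0.5868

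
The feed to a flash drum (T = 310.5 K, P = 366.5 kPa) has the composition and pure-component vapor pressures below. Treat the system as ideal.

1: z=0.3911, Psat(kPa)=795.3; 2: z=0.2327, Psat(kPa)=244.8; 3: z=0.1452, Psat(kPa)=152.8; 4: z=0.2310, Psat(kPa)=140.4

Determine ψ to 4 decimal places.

Raoult's law: Kᵢ = Pᵢˢᵃᵗ/P = Pᵢˢᵃᵗ/366.5.
  K_1 = 795.3/366.5 = 2.169986, K_2 = 244.8/366.5 = 0.667940, K_3 = 152.8/366.5 = 0.416917, K_4 = 140.4/366.5 = 0.383083
Let ψ = V/F and solve Σ zᵢ(Kᵢ−1)/(1+ψ(Kᵢ−1)) = 0.
Feasibility: ΣzᵢKᵢ = 1.1531, Σzᵢ/Kᵢ = 1.4799 — both > 1, two phases present.
Iterate (Newton) starting at ψ = 0.32:
  ψ = 0.3200: g = -0.03517, g' = -0.5266 → ψ = 0.2532
  ψ = 0.2532: g = 0.00042, g' = -0.5406 → ψ = 0.2540
Converged at ψ = 0.2540.

ψ = 0.2540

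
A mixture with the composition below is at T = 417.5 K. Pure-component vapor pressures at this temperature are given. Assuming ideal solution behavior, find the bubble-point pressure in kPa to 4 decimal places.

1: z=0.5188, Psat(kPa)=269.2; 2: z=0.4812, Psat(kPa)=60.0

Pbub = 168.5330 kPa

At the bubble point ψ → 0, so ΣzᵢKᵢ = 1 with Kᵢ = Pᵢˢᵃᵗ/P ⇒ P = ΣzᵢPᵢˢᵃᵗ.
P = 0.5188·269.2 + 0.4812·60.0 = 168.5330 kPa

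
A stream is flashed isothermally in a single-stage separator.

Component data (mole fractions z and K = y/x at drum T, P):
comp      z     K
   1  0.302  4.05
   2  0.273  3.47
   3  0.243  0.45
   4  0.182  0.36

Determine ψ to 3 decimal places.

Iterate (Newton) starting at ψ = 0.5:
  ψ = 0.500: g = 0.3109, g' = -1.075 → ψ = 0.789
  ψ = 0.789: g = 0.0275, g' = -0.967 → ψ = 0.818
  ψ = 0.818: g = -0.0002, g' = -0.984 → ψ = 0.817
Converged at ψ = 0.817.

ψ = 0.817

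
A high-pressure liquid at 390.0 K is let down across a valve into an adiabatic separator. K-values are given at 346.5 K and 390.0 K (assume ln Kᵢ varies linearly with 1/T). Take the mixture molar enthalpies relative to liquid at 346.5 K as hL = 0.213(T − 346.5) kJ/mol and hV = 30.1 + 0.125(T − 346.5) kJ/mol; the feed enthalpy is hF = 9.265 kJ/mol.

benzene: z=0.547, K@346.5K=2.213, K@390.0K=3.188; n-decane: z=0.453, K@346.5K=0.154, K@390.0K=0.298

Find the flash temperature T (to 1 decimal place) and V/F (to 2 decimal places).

T = 348.9 K, V/F = 0.29

Adiabatic flash: solve Rachford–Rice at each trial T, then check hF = ψ·hV(T) + (1−ψ)·hL(T).
  T = 346.5 K: K = (2.213, 0.154), RR gives ψ = 0.273, H_out = 8.221 kJ/mol
  T = 390.0 K: K = (3.188, 0.298), RR gives ψ = 0.572, H_out = 24.297 kJ/mol
  T = 368.2 K: K = (2.684, 0.218), RR gives ψ = 0.431, H_out = 16.764 kJ/mol
  T = 357.4 K: K = (2.445, 0.184), RR gives ψ = 0.357, H_out = 12.733 kJ/mol
  T = 351.9 K: K = (2.327, 0.169), RR gives ψ = 0.317, H_out = 10.529 kJ/mol
  T = 349.2 K: K = (2.270, 0.161), RR gives ψ = 0.295, H_out = 9.395 kJ/mol
  T = 347.9 K: K = (2.242, 0.158), RR gives ψ = 0.285, H_out = 8.835 kJ/mol
Linear interpolation between T = 347.9 (H_out = 8.835) and T = 349.2 (H_out = 9.395) on hF = 9.265 gives T ≈ 348.9 K, at which ψ = 0.29.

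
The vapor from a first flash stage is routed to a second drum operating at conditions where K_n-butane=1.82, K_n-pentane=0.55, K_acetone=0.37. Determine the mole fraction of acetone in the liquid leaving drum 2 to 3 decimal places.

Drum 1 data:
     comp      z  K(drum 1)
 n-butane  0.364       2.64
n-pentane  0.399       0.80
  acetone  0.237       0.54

x_acetone (drum 2) = 0.215

Drum 1:
Rachford–Rice: g(ψ₁) = Σ zᵢ(Kᵢ−1)/(1+ψ₁(Kᵢ−1)) = 0.
g(0) = ΣzᵢKᵢ − 1 = 0.408 and g(1) = 1 − Σzᵢ/Kᵢ = -0.076, so a root lies in (0, 1).
Newton–Raphson from ψ₁ = 0.31:
  ψ₁ = 0.310: g = 0.1835, g' = -0.517 → ψ₁ = 0.665
  ψ₁ = 0.665: g = 0.0364, g' = -0.349 → ψ₁ = 0.769
  ψ₁ = 0.769: g = 0.0009, g' = -0.334 → ψ₁ = 0.772
Converged at ψ₁ = 0.772.
Drum-1 compositions:
  n-butane: x = 0.161, y = 0.424
  n-pentane: x = 0.472, y = 0.377
  acetone: x = 0.368, y = 0.198
Drum-2 feed = drum-1 vapor: z₂ = (0.4241, 0.3775, 0.1985).
Drum 2:
Material balance + equilibrium reduce to Σ zᵢ(Kᵢ−1)/(1+ψ₂(Kᵢ−1)) = 0.
g(0) = ΣzᵢKᵢ − 1 = 0.053 and g(1) = 1 − Σzᵢ/Kᵢ = -0.456, so a root lies in (0, 1).
Newton–Raphson from ψ₂ = 0.34:
  ψ₂ = 0.340: g = -0.0877, g' = -0.408 → ψ₂ = 0.125
  ψ₂ = 0.125: g = -0.0004, g' = -0.413 → ψ₂ = 0.124
Converged at ψ₂ = 0.124.
  n-butane: x = 0.385, y = 0.700
  n-pentane: x = 0.400, y = 0.220
  acetone: x = 0.215, y = 0.080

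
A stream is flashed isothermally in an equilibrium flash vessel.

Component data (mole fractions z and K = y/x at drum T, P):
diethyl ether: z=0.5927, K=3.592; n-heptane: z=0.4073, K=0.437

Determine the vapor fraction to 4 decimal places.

ψ = 0.8956

Let ψ = V/F and solve Σ zᵢ(Kᵢ−1)/(1+ψ(Kᵢ−1)) = 0.
Check two-phase: ΣzᵢKᵢ = 2.3070 > 1 and Σzᵢ/Kᵢ = 1.0970 > 1, so g(0) = 1.3070 > 0 and g(1) = -0.0970 < 0.
Binary case is linear: z₁(K₁−1)(1+ψ(K₂−1)) + z₂(K₂−1)(1+ψ(K₁−1)) = 0
⇒ ψ = [z₁(K₁−1)+z₂(K₂−1)] / [−(K₁−1)(K₂−1)] = 1.30697/1.45930 = 0.8956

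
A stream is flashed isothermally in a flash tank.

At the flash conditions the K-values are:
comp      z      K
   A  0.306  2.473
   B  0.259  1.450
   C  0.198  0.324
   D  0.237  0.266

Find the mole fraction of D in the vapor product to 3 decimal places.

y_D = 0.084

Rachford–Rice: g(ψ) = Σ zᵢ(Kᵢ−1)/(1+ψ(Kᵢ−1)) = 0.
g(0) = ΣzᵢKᵢ − 1 = 0.259 and g(1) = 1 − Σzᵢ/Kᵢ = -0.804, so a root lies in (0, 1).
Newton–Raphson from ψ = 0.68:
  ψ = 0.680: g = -0.2806, g' = -1.015 → ψ = 0.404
  ψ = 0.404: g = -0.0500, g' = -0.728 → ψ = 0.335
  ψ = 0.335: g = -0.0006, g' = -0.713 → ψ = 0.334
Converged at ψ = 0.334.
Compositions from xᵢ = zᵢ/(1+ψ(Kᵢ−1)), yᵢ = Kᵢxᵢ:
  A: x = 0.205, y = 0.507
  B: x = 0.225, y = 0.326
  C: x = 0.256, y = 0.083
  D: x = 0.314, y = 0.084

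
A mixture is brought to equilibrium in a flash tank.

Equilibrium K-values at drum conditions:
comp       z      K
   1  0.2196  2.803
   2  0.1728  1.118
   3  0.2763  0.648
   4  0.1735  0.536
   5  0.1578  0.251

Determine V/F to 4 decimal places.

Rachford–Rice: g(V/F) = Σ zᵢ(Kᵢ−1)/(1+V/F(Kᵢ−1)) = 0.
Feasibility: ΣzᵢKᵢ = 1.1204, Σzᵢ/Kᵢ = 1.6117 — both > 1, two phases present.
Newton iteration, V/F⁰ = 0.5:
  V/F = 0.5000: g = -0.18433, g' = -0.5396 → V/F = 0.1584
  V/F = 0.1584: g = 0.00401, g' = -0.6301 → V/F = 0.1648
Converged at V/F = 0.1648.

V/F = 0.1648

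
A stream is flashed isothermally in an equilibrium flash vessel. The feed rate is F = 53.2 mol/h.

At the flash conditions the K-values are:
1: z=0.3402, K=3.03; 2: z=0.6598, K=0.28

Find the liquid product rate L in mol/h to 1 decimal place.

L = 45.4 mol/h

Material balance + equilibrium reduce to Σ zᵢ(Kᵢ−1)/(1+V/F(Kᵢ−1)) = 0.
g(0) = ΣzᵢKᵢ − 1 = 0.2155 and g(1) = 1 − Σzᵢ/Kᵢ = -1.4687, so a root lies in (0, 1).
Binary case is linear: z₁(K₁−1)(1+V/F(K₂−1)) + z₂(K₂−1)(1+V/F(K₁−1)) = 0
⇒ V/F = [z₁(K₁−1)+z₂(K₂−1)] / [−(K₁−1)(K₂−1)] = 0.21555/1.46160 = 0.1475
Then V = V/F·F = 0.1475·53.2 = 7.8 mol/h and L = F − V = 45.4 mol/h.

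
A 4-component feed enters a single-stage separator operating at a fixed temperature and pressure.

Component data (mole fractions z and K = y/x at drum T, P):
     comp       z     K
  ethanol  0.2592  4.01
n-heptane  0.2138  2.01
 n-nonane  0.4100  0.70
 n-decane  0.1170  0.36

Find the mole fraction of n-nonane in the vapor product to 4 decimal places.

Material balance + equilibrium reduce to Σ zᵢ(Kᵢ−1)/(1+ψ(Kᵢ−1)) = 0.
Check two-phase: ΣzᵢKᵢ = 1.7982 > 1 and Σzᵢ/Kᵢ = 1.0817 > 1, so g(0) = 0.7982 > 0 and g(1) = -0.0817 < 0.
Newton iteration, ψ⁰ = 0.5:
  ψ = 0.5000: g = 0.20011, g' = -0.6252 → ψ = 0.8201
  ψ = 0.8201: g = 0.02234, g' = -0.5376 → ψ = 0.8616
  ψ = 0.8616: g = -0.00022, g' = -0.5495 → ψ = 0.8612
Converged at ψ = 0.8612.
Compositions from xᵢ = zᵢ/(1+ψ(Kᵢ−1)), yᵢ = Kᵢxᵢ:
  ethanol: x = 0.0722, y = 0.2893
  n-heptane: x = 0.1143, y = 0.2298
  n-nonane: x = 0.5528, y = 0.3870
  n-decane: x = 0.2607, y = 0.0938

y_n-nonane = 0.3870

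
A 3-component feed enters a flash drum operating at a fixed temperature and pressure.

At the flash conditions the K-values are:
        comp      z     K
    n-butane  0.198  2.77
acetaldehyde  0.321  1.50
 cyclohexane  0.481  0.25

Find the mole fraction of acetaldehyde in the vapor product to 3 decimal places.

y_acetaldehyde = 0.443

Let ψ = V/F and solve Σ zᵢ(Kᵢ−1)/(1+ψ(Kᵢ−1)) = 0.
Feasibility: ΣzᵢKᵢ = 1.150, Σzᵢ/Kᵢ = 2.209 — both > 1, two phases present.
Newton iteration, ψ⁰ = 0.5:
  ψ = 0.500: g = -0.2629, g' = -0.919 → ψ = 0.214
  ψ = 0.214: g = -0.0304, g' = -0.776 → ψ = 0.175
Converged at ψ = 0.175.
Compositions from xᵢ = zᵢ/(1+ψ(Kᵢ−1)), yᵢ = Kᵢxᵢ:
  n-butane: x = 0.151, y = 0.419
  acetaldehyde: x = 0.295, y = 0.443
  cyclohexane: x = 0.554, y = 0.138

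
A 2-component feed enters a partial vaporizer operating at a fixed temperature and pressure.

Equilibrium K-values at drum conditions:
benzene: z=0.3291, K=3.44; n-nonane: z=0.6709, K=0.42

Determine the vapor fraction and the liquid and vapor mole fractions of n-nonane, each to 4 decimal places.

Let ψ = V/F and solve Σ zᵢ(Kᵢ−1)/(1+ψ(Kᵢ−1)) = 0.
Feasibility: ΣzᵢKᵢ = 1.4139, Σzᵢ/Kᵢ = 1.6930 — both > 1, two phases present.
Binary case is linear: z₁(K₁−1)(1+ψ(K₂−1)) + z₂(K₂−1)(1+ψ(K₁−1)) = 0
⇒ ψ = [z₁(K₁−1)+z₂(K₂−1)] / [−(K₁−1)(K₂−1)] = 0.41388/1.41520 = 0.2925
Compositions from xᵢ = zᵢ/(1+ψ(Kᵢ−1)), yᵢ = Kᵢxᵢ:
  benzene: x = 0.1921, y = 0.6607
  n-nonane: x = 0.8079, y = 0.3393

ψ = 0.2925, x_n-nonane = 0.8079, y_n-nonane = 0.3393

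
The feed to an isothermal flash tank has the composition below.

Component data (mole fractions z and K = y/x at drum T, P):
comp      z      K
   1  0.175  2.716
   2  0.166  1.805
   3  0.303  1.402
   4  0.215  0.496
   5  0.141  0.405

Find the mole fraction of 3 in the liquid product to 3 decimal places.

x_3 = 0.236

Rachford–Rice: g(ψ) = Σ zᵢ(Kᵢ−1)/(1+ψ(Kᵢ−1)) = 0.
Feasibility: ΣzᵢKᵢ = 1.363, Σzᵢ/Kᵢ = 1.154 — both > 1, two phases present.
Newton–Raphson from ψ = 0.5:
  ψ = 0.500: g = 0.0940, g' = -0.437 → ψ = 0.715
  ψ = 0.715: g = -0.0013, g' = -0.462 → ψ = 0.713
Converged at ψ = 0.713.
Compositions from xᵢ = zᵢ/(1+ψ(Kᵢ−1)), yᵢ = Kᵢxᵢ:
  1: x = 0.079, y = 0.214
  2: x = 0.105, y = 0.190
  3: x = 0.236, y = 0.330
  4: x = 0.335, y = 0.166
  5: x = 0.245, y = 0.099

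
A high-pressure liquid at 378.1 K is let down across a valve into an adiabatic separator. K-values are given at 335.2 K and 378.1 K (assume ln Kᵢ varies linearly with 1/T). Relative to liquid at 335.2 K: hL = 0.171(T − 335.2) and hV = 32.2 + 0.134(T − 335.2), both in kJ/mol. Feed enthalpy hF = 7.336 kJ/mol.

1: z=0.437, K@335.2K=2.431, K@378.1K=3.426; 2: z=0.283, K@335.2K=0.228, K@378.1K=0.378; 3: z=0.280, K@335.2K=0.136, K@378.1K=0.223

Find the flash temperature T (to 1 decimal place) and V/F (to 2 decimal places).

T = 342.3 K, V/F = 0.19

Adiabatic flash: solve Rachford–Rice at each trial T, then check hF = ψ·hV(T) + (1−ψ)·hL(T).
  T = 335.2 K: K = (2.431, 0.228, 0.136), RR gives ψ = 0.141, H_out = 4.532 kJ/mol
  T = 378.1 K: K = (3.426, 0.378, 0.223), RR gives ψ = 0.390, H_out = 19.280 kJ/mol
  T = 356.6 K: K = (2.915, 0.298, 0.177), RR gives ψ = 0.278, H_out = 12.396 kJ/mol
  T = 345.9 K: K = (2.669, 0.262, 0.156), RR gives ψ = 0.215, H_out = 8.657 kJ/mol
  T = 340.5 K: K = (2.548, 0.244, 0.146), RR gives ψ = 0.179, H_out = 6.635 kJ/mol
  T = 343.2 K: K = (2.609, 0.253, 0.151), RR gives ψ = 0.197, H_out = 7.660 kJ/mol
  T = 341.9 K: K = (2.579, 0.249, 0.148), RR gives ψ = 0.189, H_out = 7.170 kJ/mol
Linear interpolation between T = 341.9 (H_out = 7.170) and T = 343.2 (H_out = 7.660) on hF = 7.336 gives T ≈ 342.3 K, at which ψ = 0.19.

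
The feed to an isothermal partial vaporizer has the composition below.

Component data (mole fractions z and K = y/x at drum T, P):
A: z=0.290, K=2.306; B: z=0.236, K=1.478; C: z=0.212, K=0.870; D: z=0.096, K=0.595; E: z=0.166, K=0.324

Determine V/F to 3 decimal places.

Rachford–Rice: g(V/F) = Σ zᵢ(Kᵢ−1)/(1+V/F(Kᵢ−1)) = 0.
Feasibility: ΣzᵢKᵢ = 1.313, Σzᵢ/Kᵢ = 1.203 — both > 1, two phases present.
Iterate (Newton) starting at V/F = 0.5:
  V/F = 0.500: g = 0.0724, g' = -0.418 → V/F = 0.673
  V/F = 0.673: g = -0.0027, g' = -0.460 → V/F = 0.667
Converged at V/F = 0.667.

V/F = 0.667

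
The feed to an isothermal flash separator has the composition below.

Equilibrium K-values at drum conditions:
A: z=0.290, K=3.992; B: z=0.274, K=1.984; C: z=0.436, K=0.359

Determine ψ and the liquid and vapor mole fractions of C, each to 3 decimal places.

ψ = 0.628, x_C = 0.730, y_C = 0.262

Newton–Raphson from ψ = 0.5:
  ψ = 0.500: g = 0.1170, g' = -0.924 → ψ = 0.627
  ψ = 0.627: g = 0.0015, g' = -0.916 → ψ = 0.628
Converged at ψ = 0.628.
Compositions from xᵢ = zᵢ/(1+ψ(Kᵢ−1)), yᵢ = Kᵢxᵢ:
  A: x = 0.101, y = 0.402
  B: x = 0.169, y = 0.336
  C: x = 0.730, y = 0.262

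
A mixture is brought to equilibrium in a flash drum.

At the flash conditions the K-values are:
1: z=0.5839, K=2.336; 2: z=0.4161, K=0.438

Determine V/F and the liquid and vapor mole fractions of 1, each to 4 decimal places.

V/F = 0.7275, x_1 = 0.2961, y_1 = 0.6917

Binary case is linear: z₁(K₁−1)(1+V/F(K₂−1)) + z₂(K₂−1)(1+V/F(K₁−1)) = 0
⇒ V/F = [z₁(K₁−1)+z₂(K₂−1)] / [−(K₁−1)(K₂−1)] = 0.54624/0.75083 = 0.7275
Compositions from xᵢ = zᵢ/(1+V/F(Kᵢ−1)), yᵢ = Kᵢxᵢ:
  1: x = 0.2961, y = 0.6917
  2: x = 0.7039, y = 0.3083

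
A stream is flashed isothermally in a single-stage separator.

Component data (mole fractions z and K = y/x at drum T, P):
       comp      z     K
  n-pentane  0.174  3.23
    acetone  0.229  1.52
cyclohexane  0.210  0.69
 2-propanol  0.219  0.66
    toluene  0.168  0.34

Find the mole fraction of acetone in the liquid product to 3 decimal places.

x_acetone = 0.191

Newton–Raphson from β = 0.5:
  β = 0.500: g = -0.0543, g' = -0.460 → β = 0.382
  β = 0.382: g = 0.0011, g' = -0.486 → β = 0.384
Converged at β = 0.384.
Compositions from xᵢ = zᵢ/(1+β(Kᵢ−1)), yᵢ = Kᵢxᵢ:
  n-pentane: x = 0.094, y = 0.303
  acetone: x = 0.191, y = 0.290
  cyclohexane: x = 0.238, y = 0.165
  2-propanol: x = 0.252, y = 0.166
  toluene: x = 0.225, y = 0.077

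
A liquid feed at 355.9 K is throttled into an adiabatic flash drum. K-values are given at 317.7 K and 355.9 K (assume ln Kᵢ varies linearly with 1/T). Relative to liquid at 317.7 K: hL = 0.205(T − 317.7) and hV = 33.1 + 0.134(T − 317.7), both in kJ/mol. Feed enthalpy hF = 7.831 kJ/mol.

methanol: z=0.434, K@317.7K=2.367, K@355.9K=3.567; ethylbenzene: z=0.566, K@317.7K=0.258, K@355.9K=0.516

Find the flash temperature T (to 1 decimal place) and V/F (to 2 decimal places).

T = 321.3 K, V/F = 0.22

Adiabatic flash: solve Rachford–Rice at each trial T, then check hF = ψ·hV(T) + (1−ψ)·hL(T).
  T = 317.7 K: K = (2.367, 0.258), RR gives ψ = 0.171, H_out = 5.655 kJ/mol
  T = 355.9 K: K = (3.567, 0.516), RR gives ψ = 0.676, H_out = 28.379 kJ/mol
  T = 336.8 K: K = (2.940, 0.372), RR gives ψ = 0.399, H_out = 16.594 kJ/mol
  T = 327.2 K: K = (2.645, 0.311), RR gives ψ = 0.286, H_out = 11.220 kJ/mol
  T = 322.4 K: K = (2.503, 0.283), RR gives ψ = 0.229, H_out = 8.467 kJ/mol
  T = 320.0 K: K = (2.433, 0.270), RR gives ψ = 0.200, H_out = 7.050 kJ/mol
Linear interpolation between T = 320.0 (H_out = 7.050) and T = 322.4 (H_out = 8.467) on hF = 7.831 gives T ≈ 321.3 K, at which ψ = 0.22.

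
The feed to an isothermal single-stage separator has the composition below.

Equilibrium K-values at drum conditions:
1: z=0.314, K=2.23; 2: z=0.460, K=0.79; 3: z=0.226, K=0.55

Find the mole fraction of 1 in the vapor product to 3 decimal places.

y_1 = 0.434

Newton iteration, ψ⁰ = 0.52:
  ψ = 0.520: g = -0.0057, g' = -0.280 → ψ = 0.500
Converged at ψ = 0.500.
Compositions from xᵢ = zᵢ/(1+ψ(Kᵢ−1)), yᵢ = Kᵢxᵢ:
  1: x = 0.194, y = 0.434
  2: x = 0.514, y = 0.406
  3: x = 0.292, y = 0.160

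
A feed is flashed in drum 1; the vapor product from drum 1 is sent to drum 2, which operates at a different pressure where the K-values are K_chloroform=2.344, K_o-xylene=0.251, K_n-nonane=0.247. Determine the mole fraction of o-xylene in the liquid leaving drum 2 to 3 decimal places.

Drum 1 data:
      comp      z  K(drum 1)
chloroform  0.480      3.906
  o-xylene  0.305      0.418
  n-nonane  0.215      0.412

x_o-xylene (drum 2) = 0.377

Drum 1:
Iterate (Newton) starting at ψ₁ = 0.47:
  ψ₁ = 0.470: g = 0.1705, g' = -1.062 → ψ₁ = 0.631
  ψ₁ = 0.631: g = 0.0111, g' = -0.951 → ψ₁ = 0.642
Converged at ψ₁ = 0.642.
Drum-1 compositions:
  chloroform: x = 0.167, y = 0.654
  o-xylene: x = 0.487, y = 0.204
  n-nonane: x = 0.345, y = 0.142
Drum-2 feed = drum-1 vapor: z₂ = (0.6541, 0.2036, 0.1423).
Drum 2:
Newton iteration, ψ₂⁰ = 0.64:
  ψ₂ = 0.640: g = -0.0272, g' = -1.063 → ψ₂ = 0.614
Converged at ψ₂ = 0.614.
  chloroform: x = 0.358, y = 0.840
  o-xylene: x = 0.377, y = 0.095
  n-nonane: x = 0.265, y = 0.065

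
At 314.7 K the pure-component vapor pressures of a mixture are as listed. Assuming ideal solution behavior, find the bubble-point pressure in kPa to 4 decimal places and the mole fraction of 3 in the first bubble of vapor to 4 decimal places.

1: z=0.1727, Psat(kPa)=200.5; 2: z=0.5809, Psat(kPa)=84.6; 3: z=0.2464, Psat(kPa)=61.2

Pbub = 98.8502 kPa, y_3 = 0.1526

At the bubble point ψ → 0, so ΣzᵢKᵢ = 1 with Kᵢ = Pᵢˢᵃᵗ/P ⇒ P = ΣzᵢPᵢˢᵃᵗ.
P = 0.1727·200.5 + 0.5809·84.6 + 0.2464·61.2 = 98.8502 kPa
yᵢ = zᵢPᵢˢᵃᵗ/P ⇒ y_3 = 0.2464·61.2/98.8502 = 0.1526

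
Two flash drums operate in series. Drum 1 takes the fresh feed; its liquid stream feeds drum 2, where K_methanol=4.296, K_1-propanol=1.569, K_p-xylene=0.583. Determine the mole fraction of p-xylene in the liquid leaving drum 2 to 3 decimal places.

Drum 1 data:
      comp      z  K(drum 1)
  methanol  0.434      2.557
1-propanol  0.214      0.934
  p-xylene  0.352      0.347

Drum 1:
Rachford–Rice: g(ψ₁) = Σ zᵢ(Kᵢ−1)/(1+ψ₁(Kᵢ−1)) = 0.
g(0) = ΣzᵢKᵢ − 1 = 0.432 and g(1) = 1 − Σzᵢ/Kᵢ = -0.413, so a root lies in (0, 1).
Newton iteration, ψ₁⁰ = 0.43:
  ψ₁ = 0.430: g = 0.0706, g' = -0.669 → ψ₁ = 0.536
Converged at ψ₁ = 0.536.
Drum-1 compositions:
  methanol: x = 0.237, y = 0.605
  1-propanol: x = 0.222, y = 0.207
  p-xylene: x = 0.542, y = 0.188
Drum-2 feed = drum-1 liquid: z₂ = (0.2365, 0.2218, 0.5416).
Drum 2:
Let ψ₂ = V/F and solve Σ zᵢ(Kᵢ−1)/(1+ψ₂(Kᵢ−1)) = 0.
Check two-phase: ΣzᵢKᵢ = 1.680 > 1 and Σzᵢ/Kᵢ = 1.125 > 1, so g(0) = 0.680 > 0 and g(1) = -0.125 < 0.
Newton–Raphson from ψ₂ = 0.5:
  ψ₂ = 0.500: g = 0.1074, g' = -0.560 → ψ₂ = 0.692
  ψ₂ = 0.692: g = 0.0109, g' = -0.462 → ψ₂ = 0.715
Converged at ψ₂ = 0.715.
  methanol: x = 0.070, y = 0.303
  1-propanol: x = 0.158, y = 0.247
  p-xylene: x = 0.772, y = 0.450

x_p-xylene (drum 2) = 0.772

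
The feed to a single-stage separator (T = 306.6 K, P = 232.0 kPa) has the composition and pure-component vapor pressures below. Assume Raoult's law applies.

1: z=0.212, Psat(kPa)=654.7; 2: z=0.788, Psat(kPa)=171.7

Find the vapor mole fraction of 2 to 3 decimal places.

Raoult's law: Kᵢ = Pᵢˢᵃᵗ/P = Pᵢˢᵃᵗ/232.0.
  K_1 = 654.7/232.0 = 2.82198, K_2 = 171.7/232.0 = 0.74009
Rachford–Rice: g(β) = Σ zᵢ(Kᵢ−1)/(1+β(Kᵢ−1)) = 0.
Feasibility: ΣzᵢKᵢ = 1.181, Σzᵢ/Kᵢ = 1.140 — both > 1, two phases present.
Binary case is linear: z₁(K₁−1)(1+β(K₂−1)) + z₂(K₂−1)(1+β(K₁−1)) = 0
⇒ β = [z₁(K₁−1)+z₂(K₂−1)] / [−(K₁−1)(K₂−1)] = 0.1814/0.4736 = 0.383
Compositions from xᵢ = zᵢ/(1+β(Kᵢ−1)), yᵢ = Kᵢxᵢ:
  1: x = 0.125, y = 0.352
  2: x = 0.875, y = 0.648

y_2 = 0.648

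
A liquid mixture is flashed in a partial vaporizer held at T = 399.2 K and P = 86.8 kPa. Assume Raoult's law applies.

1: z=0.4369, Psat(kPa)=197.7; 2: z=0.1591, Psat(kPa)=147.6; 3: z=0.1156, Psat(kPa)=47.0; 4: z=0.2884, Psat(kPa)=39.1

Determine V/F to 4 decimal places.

V/F = 0.7646

Raoult's law: Kᵢ = Pᵢˢᵃᵗ/P = Pᵢˢᵃᵗ/86.8.
  K_1 = 197.7/86.8 = 2.277650, K_2 = 147.6/86.8 = 1.700461, K_3 = 47.0/86.8 = 0.541475, K_4 = 39.1/86.8 = 0.450461
Material balance + equilibrium reduce to Σ zᵢ(Kᵢ−1)/(1+V/F(Kᵢ−1)) = 0.
Feasibility: ΣzᵢKᵢ = 1.4582, Σzᵢ/Kᵢ = 1.1391 — both > 1, two phases present.
Newton–Raphson from V/F = 0.39:
  V/F = 0.3900: g = 0.19383, g' = -0.5430 → V/F = 0.7470
  V/F = 0.7470: g = 0.00932, g' = -0.5272 → V/F = 0.7646
Converged at V/F = 0.7646.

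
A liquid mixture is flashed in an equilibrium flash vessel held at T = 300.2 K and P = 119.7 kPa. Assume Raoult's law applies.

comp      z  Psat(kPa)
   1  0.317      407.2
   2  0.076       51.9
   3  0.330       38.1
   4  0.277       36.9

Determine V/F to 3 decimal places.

V/F = 0.186

Raoult's law: Kᵢ = Pᵢˢᵃᵗ/P = Pᵢˢᵃᵗ/119.7.
  K_1 = 407.2/119.7 = 3.40184, K_2 = 51.9/119.7 = 0.43358, K_3 = 38.1/119.7 = 0.31830, K_4 = 36.9/119.7 = 0.30827
Rachford–Rice: g(V/F) = Σ zᵢ(Kᵢ−1)/(1+V/F(Kᵢ−1)) = 0.
g(0) = ΣzᵢKᵢ − 1 = 0.302 and g(1) = 1 − Σzᵢ/Kᵢ = -1.204, so a root lies in (0, 1).
Newton–Raphson from V/F = 0.5:
  V/F = 0.500: g = -0.3483, g' = -1.088 → V/F = 0.180
  V/F = 0.180: g = 0.0087, g' = -1.294 → V/F = 0.186
Converged at V/F = 0.186.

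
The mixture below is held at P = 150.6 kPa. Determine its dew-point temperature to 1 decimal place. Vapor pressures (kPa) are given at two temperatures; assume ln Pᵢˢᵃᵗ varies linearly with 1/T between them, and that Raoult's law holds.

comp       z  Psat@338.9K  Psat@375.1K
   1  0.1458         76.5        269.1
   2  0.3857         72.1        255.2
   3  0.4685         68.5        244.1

T = 359.5 K

Dew-point temperature: Σzᵢ·P/Pᵢˢᵃᵗ(T) = 1. Interpolate ln Pᵢˢᵃᵗ = aᵢ + bᵢ/T.
  T = 338.9 K: ΣzᵢP/Pᵢˢᵃᵗ = 2.1227
  T = 375.1 K: ΣzᵢP/Pᵢˢᵃᵗ = 0.5983
  T = 357.0 K: ΣzᵢP/Pᵢˢᵃᵗ = 1.0913
  T = 366.1 K: ΣzᵢP/Pᵢˢᵃᵗ = 0.8007
  T = 361.6 K: ΣzᵢP/Pᵢˢᵃᵗ = 0.9314
  T = 359.3 K: ΣzᵢP/Pᵢˢᵃᵗ = 1.0076
Interpolating between 359.3 K and 361.6 K gives T ≈ 359.5 K.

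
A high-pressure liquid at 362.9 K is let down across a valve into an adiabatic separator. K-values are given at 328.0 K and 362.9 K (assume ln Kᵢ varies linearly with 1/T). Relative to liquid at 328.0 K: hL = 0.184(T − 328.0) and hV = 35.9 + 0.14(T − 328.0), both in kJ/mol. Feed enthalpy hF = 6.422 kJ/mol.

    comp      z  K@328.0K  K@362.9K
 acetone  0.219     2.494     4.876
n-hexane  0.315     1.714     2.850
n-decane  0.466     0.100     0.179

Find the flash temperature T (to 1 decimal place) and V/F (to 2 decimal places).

Adiabatic flash: solve Rachford–Rice at each trial T, then check hF = ψ·hV(T) + (1−ψ)·hL(T).
  T = 328.0 K: K = (2.494, 1.714, 0.100), RR gives ψ = 0.135, H_out = 4.847 kJ/mol
  T = 362.9 K: K = (4.876, 2.850, 0.179), RR gives ψ = 0.463, H_out = 22.342 kJ/mol
  T = 345.4 K: K = (3.543, 2.237, 0.136), RR gives ψ = 0.342, H_out = 15.215 kJ/mol
  T = 336.7 K: K = (2.986, 1.965, 0.117), RR gives ψ = 0.256, H_out = 10.705 kJ/mol
  T = 332.4 K: K = (2.735, 1.838, 0.108), RR gives ψ = 0.202, H_out = 8.035 kJ/mol
  T = 330.2 K: K = (2.613, 1.775, 0.104), RR gives ψ = 0.170, H_out = 6.509 kJ/mol
Linear interpolation between T = 328.0 (H_out = 4.847) and T = 330.2 (H_out = 6.509) on hF = 6.422 gives T ≈ 330.1 K, at which ψ = 0.17.

T = 330.1 K, V/F = 0.17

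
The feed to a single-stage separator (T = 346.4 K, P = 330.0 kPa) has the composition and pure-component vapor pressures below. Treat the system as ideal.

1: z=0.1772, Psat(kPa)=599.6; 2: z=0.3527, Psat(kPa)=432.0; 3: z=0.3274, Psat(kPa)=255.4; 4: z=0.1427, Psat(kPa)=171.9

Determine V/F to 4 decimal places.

Raoult's law: Kᵢ = Pᵢˢᵃᵗ/P = Pᵢˢᵃᵗ/330.0.
  K_1 = 599.6/330.0 = 1.816970, K_2 = 432.0/330.0 = 1.309091, K_3 = 255.4/330.0 = 0.773939, K_4 = 171.9/330.0 = 0.520909
Newton iteration, V/F⁰ = 0.5:
  V/F = 0.5000: g = 0.02386, g' = -0.1628 → V/F = 0.6466
  V/F = 0.6466: g = -0.00014, g' = -0.1657 → V/F = 0.6457
Converged at V/F = 0.6457.

V/F = 0.6457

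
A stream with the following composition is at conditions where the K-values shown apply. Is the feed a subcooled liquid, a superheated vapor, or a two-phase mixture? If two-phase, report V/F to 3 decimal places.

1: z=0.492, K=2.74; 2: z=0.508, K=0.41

two-phase, V/F = 0.542

ΣzᵢKᵢ = 1.556; Σzᵢ/Kᵢ = 1.419.
Both exceed 1, so a two-phase solution exists.
Rachford–Rice: g(ψ) = Σ zᵢ(Kᵢ−1)/(1+ψ(Kᵢ−1)) = 0.
Binary case is linear: z₁(K₁−1)(1+ψ(K₂−1)) + z₂(K₂−1)(1+ψ(K₁−1)) = 0
⇒ ψ = [z₁(K₁−1)+z₂(K₂−1)] / [−(K₁−1)(K₂−1)] = 0.5564/1.0266 = 0.542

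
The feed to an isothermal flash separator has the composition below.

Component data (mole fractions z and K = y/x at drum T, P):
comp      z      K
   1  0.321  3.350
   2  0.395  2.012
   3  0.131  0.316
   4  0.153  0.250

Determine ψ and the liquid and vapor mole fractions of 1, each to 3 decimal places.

ψ = 0.798, x_1 = 0.112, y_1 = 0.374

Let ψ = V/F and solve Σ zᵢ(Kᵢ−1)/(1+ψ(Kᵢ−1)) = 0.
Feasibility: ΣzᵢKᵢ = 1.950, Σzᵢ/Kᵢ = 1.319 — both > 1, two phases present.
Newton–Raphson from ψ = 0.32:
  ψ = 0.320: g = 0.4668, g' = -1.058 → ψ = 0.761
  ψ = 0.761: g = 0.0418, g' = -1.091 → ψ = 0.800
  ψ = 0.800: g = -0.0015, g' = -1.173 → ψ = 0.798
Converged at ψ = 0.798.
Compositions from xᵢ = zᵢ/(1+ψ(Kᵢ−1)), yᵢ = Kᵢxᵢ:
  1: x = 0.112, y = 0.374
  2: x = 0.218, y = 0.440
  3: x = 0.289, y = 0.091
  4: x = 0.381, y = 0.095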